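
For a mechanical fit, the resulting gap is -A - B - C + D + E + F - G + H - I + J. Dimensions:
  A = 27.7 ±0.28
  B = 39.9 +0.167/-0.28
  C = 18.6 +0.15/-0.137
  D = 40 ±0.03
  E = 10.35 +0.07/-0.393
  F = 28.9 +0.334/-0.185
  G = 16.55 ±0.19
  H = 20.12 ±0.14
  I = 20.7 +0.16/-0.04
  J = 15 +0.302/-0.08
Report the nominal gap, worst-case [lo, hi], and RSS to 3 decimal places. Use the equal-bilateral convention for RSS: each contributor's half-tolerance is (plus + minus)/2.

nominal=-9.080 wc=[-10.855,-7.277] rss=0.611

Stack each dimension's contribution:
  -A: nom -27.700 → Σnom=-27.700; wc +0.280/-0.280 → slack +0.280/-0.280; half-tol=0.280, Σhalf²=0.078400
  -B: nom -39.900 → Σnom=-67.600; wc +0.280/-0.167 → slack +0.560/-0.447; half-tol=0.224, Σhalf²=0.128352
  -C: nom -18.600 → Σnom=-86.200; wc +0.137/-0.150 → slack +0.697/-0.597; half-tol=0.144, Σhalf²=0.148945
  +D: nom +40.000 → Σnom=-46.200; wc +0.030/-0.030 → slack +0.727/-0.627; half-tol=0.030, Σhalf²=0.149845
  +E: nom +10.350 → Σnom=-35.850; wc +0.070/-0.393 → slack +0.797/-1.020; half-tol=0.232, Σhalf²=0.203437
  +F: nom +28.900 → Σnom=-6.950; wc +0.334/-0.185 → slack +1.131/-1.205; half-tol=0.260, Σhalf²=0.270777
  -G: nom -16.550 → Σnom=-23.500; wc +0.190/-0.190 → slack +1.321/-1.395; half-tol=0.190, Σhalf²=0.306877
  +H: nom +20.120 → Σnom=-3.380; wc +0.140/-0.140 → slack +1.461/-1.535; half-tol=0.140, Σhalf²=0.326477
  -I: nom -20.700 → Σnom=-24.080; wc +0.040/-0.160 → slack +1.501/-1.695; half-tol=0.100, Σhalf²=0.336477
  +J: nom +15.000 → Σnom=-9.080; wc +0.302/-0.080 → slack +1.803/-1.775; half-tol=0.191, Σhalf²=0.372958
Nominal = -9.080. Worst-case = [-9.080 - 1.775, -9.080 + 1.803] = [-10.855, -7.277]. RSS = √0.372958 = 0.611.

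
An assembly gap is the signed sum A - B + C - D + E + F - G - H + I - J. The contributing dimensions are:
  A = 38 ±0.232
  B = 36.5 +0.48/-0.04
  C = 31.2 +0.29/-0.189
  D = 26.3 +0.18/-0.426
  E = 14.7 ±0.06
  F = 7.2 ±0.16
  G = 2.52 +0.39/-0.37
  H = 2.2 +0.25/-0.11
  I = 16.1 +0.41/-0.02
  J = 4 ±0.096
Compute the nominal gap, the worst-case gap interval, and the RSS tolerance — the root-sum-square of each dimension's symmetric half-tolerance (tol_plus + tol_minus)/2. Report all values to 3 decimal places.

Stack each dimension's contribution:
  +A: nom +38.000 → Σnom=38.000; wc +0.232/-0.232 → slack +0.232/-0.232; half-tol=0.232, Σhalf²=0.053824
  -B: nom -36.500 → Σnom=1.500; wc +0.040/-0.480 → slack +0.272/-0.712; half-tol=0.260, Σhalf²=0.121424
  +C: nom +31.200 → Σnom=32.700; wc +0.290/-0.189 → slack +0.562/-0.901; half-tol=0.239, Σhalf²=0.178784
  -D: nom -26.300 → Σnom=6.400; wc +0.426/-0.180 → slack +0.988/-1.081; half-tol=0.303, Σhalf²=0.270593
  +E: nom +14.700 → Σnom=21.100; wc +0.060/-0.060 → slack +1.048/-1.141; half-tol=0.060, Σhalf²=0.274193
  +F: nom +7.200 → Σnom=28.300; wc +0.160/-0.160 → slack +1.208/-1.301; half-tol=0.160, Σhalf²=0.299793
  -G: nom -2.520 → Σnom=25.780; wc +0.370/-0.390 → slack +1.578/-1.691; half-tol=0.380, Σhalf²=0.444193
  -H: nom -2.200 → Σnom=23.580; wc +0.110/-0.250 → slack +1.688/-1.941; half-tol=0.180, Σhalf²=0.476593
  +I: nom +16.100 → Σnom=39.680; wc +0.410/-0.020 → slack +2.098/-1.961; half-tol=0.215, Σhalf²=0.522818
  -J: nom -4.000 → Σnom=35.680; wc +0.096/-0.096 → slack +2.194/-2.057; half-tol=0.096, Σhalf²=0.532034
Nominal = 35.680. Worst-case = [35.680 - 2.057, 35.680 + 2.194] = [33.623, 37.874]. RSS = √0.532034 = 0.729.

nominal=35.680 wc=[33.623,37.874] rss=0.729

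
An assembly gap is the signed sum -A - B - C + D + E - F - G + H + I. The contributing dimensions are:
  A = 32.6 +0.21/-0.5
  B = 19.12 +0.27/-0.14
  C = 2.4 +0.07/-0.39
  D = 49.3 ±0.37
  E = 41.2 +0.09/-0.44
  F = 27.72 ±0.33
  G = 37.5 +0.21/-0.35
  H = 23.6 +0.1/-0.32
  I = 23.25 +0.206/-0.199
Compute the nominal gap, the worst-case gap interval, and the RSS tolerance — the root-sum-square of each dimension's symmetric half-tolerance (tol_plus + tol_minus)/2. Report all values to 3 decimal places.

Stack each dimension's contribution:
  -A: nom -32.600 → Σnom=-32.600; wc +0.500/-0.210 → slack +0.500/-0.210; half-tol=0.355, Σhalf²=0.126025
  -B: nom -19.120 → Σnom=-51.720; wc +0.140/-0.270 → slack +0.640/-0.480; half-tol=0.205, Σhalf²=0.168050
  -C: nom -2.400 → Σnom=-54.120; wc +0.390/-0.070 → slack +1.030/-0.550; half-tol=0.230, Σhalf²=0.220950
  +D: nom +49.300 → Σnom=-4.820; wc +0.370/-0.370 → slack +1.400/-0.920; half-tol=0.370, Σhalf²=0.357850
  +E: nom +41.200 → Σnom=36.380; wc +0.090/-0.440 → slack +1.490/-1.360; half-tol=0.265, Σhalf²=0.428075
  -F: nom -27.720 → Σnom=8.660; wc +0.330/-0.330 → slack +1.820/-1.690; half-tol=0.330, Σhalf²=0.536975
  -G: nom -37.500 → Σnom=-28.840; wc +0.350/-0.210 → slack +2.170/-1.900; half-tol=0.280, Σhalf²=0.615375
  +H: nom +23.600 → Σnom=-5.240; wc +0.100/-0.320 → slack +2.270/-2.220; half-tol=0.210, Σhalf²=0.659475
  +I: nom +23.250 → Σnom=18.010; wc +0.206/-0.199 → slack +2.476/-2.419; half-tol=0.203, Σhalf²=0.700481
Nominal = 18.010. Worst-case = [18.010 - 2.419, 18.010 + 2.476] = [15.591, 20.486]. RSS = √0.700481 = 0.837.

nominal=18.010 wc=[15.591,20.486] rss=0.837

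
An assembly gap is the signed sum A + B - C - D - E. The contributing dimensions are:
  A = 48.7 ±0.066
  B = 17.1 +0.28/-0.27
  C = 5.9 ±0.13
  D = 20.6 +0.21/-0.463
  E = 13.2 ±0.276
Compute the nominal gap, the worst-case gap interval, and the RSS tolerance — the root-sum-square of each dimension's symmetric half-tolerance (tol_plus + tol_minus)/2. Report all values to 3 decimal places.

Stack each dimension's contribution:
  +A: nom +48.700 → Σnom=48.700; wc +0.066/-0.066 → slack +0.066/-0.066; half-tol=0.066, Σhalf²=0.004356
  +B: nom +17.100 → Σnom=65.800; wc +0.280/-0.270 → slack +0.346/-0.336; half-tol=0.275, Σhalf²=0.079981
  -C: nom -5.900 → Σnom=59.900; wc +0.130/-0.130 → slack +0.476/-0.466; half-tol=0.130, Σhalf²=0.096881
  -D: nom -20.600 → Σnom=39.300; wc +0.463/-0.210 → slack +0.939/-0.676; half-tol=0.337, Σhalf²=0.210113
  -E: nom -13.200 → Σnom=26.100; wc +0.276/-0.276 → slack +1.215/-0.952; half-tol=0.276, Σhalf²=0.286289
Nominal = 26.100. Worst-case = [26.100 - 0.952, 26.100 + 1.215] = [25.148, 27.315]. RSS = √0.286289 = 0.535.

nominal=26.100 wc=[25.148,27.315] rss=0.535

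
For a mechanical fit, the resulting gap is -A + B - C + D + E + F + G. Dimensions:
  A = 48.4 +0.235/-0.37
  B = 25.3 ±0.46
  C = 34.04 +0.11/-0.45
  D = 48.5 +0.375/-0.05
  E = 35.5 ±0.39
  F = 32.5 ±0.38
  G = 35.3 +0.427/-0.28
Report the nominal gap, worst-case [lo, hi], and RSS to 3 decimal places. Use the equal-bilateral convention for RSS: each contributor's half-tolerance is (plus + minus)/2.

Stack each dimension's contribution:
  -A: nom -48.400 → Σnom=-48.400; wc +0.370/-0.235 → slack +0.370/-0.235; half-tol=0.302, Σhalf²=0.091506
  +B: nom +25.300 → Σnom=-23.100; wc +0.460/-0.460 → slack +0.830/-0.695; half-tol=0.460, Σhalf²=0.303106
  -C: nom -34.040 → Σnom=-57.140; wc +0.450/-0.110 → slack +1.280/-0.805; half-tol=0.280, Σhalf²=0.381506
  +D: nom +48.500 → Σnom=-8.640; wc +0.375/-0.050 → slack +1.655/-0.855; half-tol=0.212, Σhalf²=0.426663
  +E: nom +35.500 → Σnom=26.860; wc +0.390/-0.390 → slack +2.045/-1.245; half-tol=0.390, Σhalf²=0.578763
  +F: nom +32.500 → Σnom=59.360; wc +0.380/-0.380 → slack +2.425/-1.625; half-tol=0.380, Σhalf²=0.723163
  +G: nom +35.300 → Σnom=94.660; wc +0.427/-0.280 → slack +2.852/-1.905; half-tol=0.354, Σhalf²=0.848125
Nominal = 94.660. Worst-case = [94.660 - 1.905, 94.660 + 2.852] = [92.755, 97.512]. RSS = √0.848125 = 0.921.

nominal=94.660 wc=[92.755,97.512] rss=0.921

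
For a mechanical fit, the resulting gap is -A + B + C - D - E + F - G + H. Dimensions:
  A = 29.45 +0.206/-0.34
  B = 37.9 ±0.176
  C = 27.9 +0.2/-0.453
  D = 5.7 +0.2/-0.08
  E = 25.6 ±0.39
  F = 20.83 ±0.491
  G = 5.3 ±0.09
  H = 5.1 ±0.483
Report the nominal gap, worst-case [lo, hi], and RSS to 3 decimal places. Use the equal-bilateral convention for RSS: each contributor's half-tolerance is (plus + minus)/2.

Stack each dimension's contribution:
  -A: nom -29.450 → Σnom=-29.450; wc +0.340/-0.206 → slack +0.340/-0.206; half-tol=0.273, Σhalf²=0.074529
  +B: nom +37.900 → Σnom=8.450; wc +0.176/-0.176 → slack +0.516/-0.382; half-tol=0.176, Σhalf²=0.105505
  +C: nom +27.900 → Σnom=36.350; wc +0.200/-0.453 → slack +0.716/-0.835; half-tol=0.327, Σhalf²=0.212107
  -D: nom -5.700 → Σnom=30.650; wc +0.080/-0.200 → slack +0.796/-1.035; half-tol=0.140, Σhalf²=0.231707
  -E: nom -25.600 → Σnom=5.050; wc +0.390/-0.390 → slack +1.186/-1.425; half-tol=0.390, Σhalf²=0.383807
  +F: nom +20.830 → Σnom=25.880; wc +0.491/-0.491 → slack +1.677/-1.916; half-tol=0.491, Σhalf²=0.624888
  -G: nom -5.300 → Σnom=20.580; wc +0.090/-0.090 → slack +1.767/-2.006; half-tol=0.090, Σhalf²=0.632988
  +H: nom +5.100 → Σnom=25.680; wc +0.483/-0.483 → slack +2.250/-2.489; half-tol=0.483, Σhalf²=0.866277
Nominal = 25.680. Worst-case = [25.680 - 2.489, 25.680 + 2.250] = [23.191, 27.930]. RSS = √0.866277 = 0.931.

nominal=25.680 wc=[23.191,27.930] rss=0.931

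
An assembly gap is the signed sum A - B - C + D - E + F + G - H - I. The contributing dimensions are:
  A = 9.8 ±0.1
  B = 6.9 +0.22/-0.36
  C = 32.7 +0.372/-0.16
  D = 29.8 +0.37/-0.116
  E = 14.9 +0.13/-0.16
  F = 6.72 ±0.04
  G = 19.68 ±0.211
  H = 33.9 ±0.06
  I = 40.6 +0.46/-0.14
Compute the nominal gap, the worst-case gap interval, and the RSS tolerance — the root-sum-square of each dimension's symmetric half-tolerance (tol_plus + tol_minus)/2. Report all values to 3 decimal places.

nominal=-63.000 wc=[-64.709,-61.399] rss=0.620

Stack each dimension's contribution:
  +A: nom +9.800 → Σnom=9.800; wc +0.100/-0.100 → slack +0.100/-0.100; half-tol=0.100, Σhalf²=0.010000
  -B: nom -6.900 → Σnom=2.900; wc +0.360/-0.220 → slack +0.460/-0.320; half-tol=0.290, Σhalf²=0.094100
  -C: nom -32.700 → Σnom=-29.800; wc +0.160/-0.372 → slack +0.620/-0.692; half-tol=0.266, Σhalf²=0.164856
  +D: nom +29.800 → Σnom=-0.000; wc +0.370/-0.116 → slack +0.990/-0.808; half-tol=0.243, Σhalf²=0.223905
  -E: nom -14.900 → Σnom=-14.900; wc +0.160/-0.130 → slack +1.150/-0.938; half-tol=0.145, Σhalf²=0.244930
  +F: nom +6.720 → Σnom=-8.180; wc +0.040/-0.040 → slack +1.190/-0.978; half-tol=0.040, Σhalf²=0.246530
  +G: nom +19.680 → Σnom=11.500; wc +0.211/-0.211 → slack +1.401/-1.189; half-tol=0.211, Σhalf²=0.291051
  -H: nom -33.900 → Σnom=-22.400; wc +0.060/-0.060 → slack +1.461/-1.249; half-tol=0.060, Σhalf²=0.294651
  -I: nom -40.600 → Σnom=-63.000; wc +0.140/-0.460 → slack +1.601/-1.709; half-tol=0.300, Σhalf²=0.384651
Nominal = -63.000. Worst-case = [-63.000 - 1.709, -63.000 + 1.601] = [-64.709, -61.399]. RSS = √0.384651 = 0.620.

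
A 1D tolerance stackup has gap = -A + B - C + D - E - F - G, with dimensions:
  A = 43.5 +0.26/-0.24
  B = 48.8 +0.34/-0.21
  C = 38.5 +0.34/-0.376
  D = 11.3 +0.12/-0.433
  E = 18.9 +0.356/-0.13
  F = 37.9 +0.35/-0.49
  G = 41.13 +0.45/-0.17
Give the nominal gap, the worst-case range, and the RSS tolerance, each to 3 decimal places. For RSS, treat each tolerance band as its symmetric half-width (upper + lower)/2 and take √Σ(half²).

Stack each dimension's contribution:
  -A: nom -43.500 → Σnom=-43.500; wc +0.240/-0.260 → slack +0.240/-0.260; half-tol=0.250, Σhalf²=0.062500
  +B: nom +48.800 → Σnom=5.300; wc +0.340/-0.210 → slack +0.580/-0.470; half-tol=0.275, Σhalf²=0.138125
  -C: nom -38.500 → Σnom=-33.200; wc +0.376/-0.340 → slack +0.956/-0.810; half-tol=0.358, Σhalf²=0.266289
  +D: nom +11.300 → Σnom=-21.900; wc +0.120/-0.433 → slack +1.076/-1.243; half-tol=0.276, Σhalf²=0.342741
  -E: nom -18.900 → Σnom=-40.800; wc +0.130/-0.356 → slack +1.206/-1.599; half-tol=0.243, Σhalf²=0.401790
  -F: nom -37.900 → Σnom=-78.700; wc +0.490/-0.350 → slack +1.696/-1.949; half-tol=0.420, Σhalf²=0.578190
  -G: nom -41.130 → Σnom=-119.830; wc +0.170/-0.450 → slack +1.866/-2.399; half-tol=0.310, Σhalf²=0.674290
Nominal = -119.830. Worst-case = [-119.830 - 2.399, -119.830 + 1.866] = [-122.229, -117.964]. RSS = √0.674290 = 0.821.

nominal=-119.830 wc=[-122.229,-117.964] rss=0.821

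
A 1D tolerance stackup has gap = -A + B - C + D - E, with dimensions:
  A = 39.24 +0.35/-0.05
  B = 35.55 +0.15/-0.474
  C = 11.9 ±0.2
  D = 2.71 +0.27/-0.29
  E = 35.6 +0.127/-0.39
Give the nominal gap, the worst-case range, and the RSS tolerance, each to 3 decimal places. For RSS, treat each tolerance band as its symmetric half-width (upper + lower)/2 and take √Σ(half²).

nominal=-48.480 wc=[-49.921,-47.420] rss=0.568

Stack each dimension's contribution:
  -A: nom -39.240 → Σnom=-39.240; wc +0.050/-0.350 → slack +0.050/-0.350; half-tol=0.200, Σhalf²=0.040000
  +B: nom +35.550 → Σnom=-3.690; wc +0.150/-0.474 → slack +0.200/-0.824; half-tol=0.312, Σhalf²=0.137344
  -C: nom -11.900 → Σnom=-15.590; wc +0.200/-0.200 → slack +0.400/-1.024; half-tol=0.200, Σhalf²=0.177344
  +D: nom +2.710 → Σnom=-12.880; wc +0.270/-0.290 → slack +0.670/-1.314; half-tol=0.280, Σhalf²=0.255744
  -E: nom -35.600 → Σnom=-48.480; wc +0.390/-0.127 → slack +1.060/-1.441; half-tol=0.259, Σhalf²=0.322566
Nominal = -48.480. Worst-case = [-48.480 - 1.441, -48.480 + 1.060] = [-49.921, -47.420]. RSS = √0.322566 = 0.568.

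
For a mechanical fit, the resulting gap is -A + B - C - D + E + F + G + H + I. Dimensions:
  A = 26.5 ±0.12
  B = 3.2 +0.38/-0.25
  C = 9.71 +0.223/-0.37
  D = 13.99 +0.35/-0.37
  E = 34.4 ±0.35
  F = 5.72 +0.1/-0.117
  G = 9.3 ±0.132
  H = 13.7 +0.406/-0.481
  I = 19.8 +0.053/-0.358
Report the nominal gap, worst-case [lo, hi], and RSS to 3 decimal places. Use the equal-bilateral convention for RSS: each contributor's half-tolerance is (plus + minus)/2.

Stack each dimension's contribution:
  -A: nom -26.500 → Σnom=-26.500; wc +0.120/-0.120 → slack +0.120/-0.120; half-tol=0.120, Σhalf²=0.014400
  +B: nom +3.200 → Σnom=-23.300; wc +0.380/-0.250 → slack +0.500/-0.370; half-tol=0.315, Σhalf²=0.113625
  -C: nom -9.710 → Σnom=-33.010; wc +0.370/-0.223 → slack +0.870/-0.593; half-tol=0.296, Σhalf²=0.201537
  -D: nom -13.990 → Σnom=-47.000; wc +0.370/-0.350 → slack +1.240/-0.943; half-tol=0.360, Σhalf²=0.331137
  +E: nom +34.400 → Σnom=-12.600; wc +0.350/-0.350 → slack +1.590/-1.293; half-tol=0.350, Σhalf²=0.453637
  +F: nom +5.720 → Σnom=-6.880; wc +0.100/-0.117 → slack +1.690/-1.410; half-tol=0.109, Σhalf²=0.465409
  +G: nom +9.300 → Σnom=2.420; wc +0.132/-0.132 → slack +1.822/-1.542; half-tol=0.132, Σhalf²=0.482833
  +H: nom +13.700 → Σnom=16.120; wc +0.406/-0.481 → slack +2.228/-2.023; half-tol=0.444, Σhalf²=0.679526
  +I: nom +19.800 → Σnom=35.920; wc +0.053/-0.358 → slack +2.281/-2.381; half-tol=0.205, Σhalf²=0.721756
Nominal = 35.920. Worst-case = [35.920 - 2.381, 35.920 + 2.281] = [33.539, 38.201]. RSS = √0.721756 = 0.850.

nominal=35.920 wc=[33.539,38.201] rss=0.850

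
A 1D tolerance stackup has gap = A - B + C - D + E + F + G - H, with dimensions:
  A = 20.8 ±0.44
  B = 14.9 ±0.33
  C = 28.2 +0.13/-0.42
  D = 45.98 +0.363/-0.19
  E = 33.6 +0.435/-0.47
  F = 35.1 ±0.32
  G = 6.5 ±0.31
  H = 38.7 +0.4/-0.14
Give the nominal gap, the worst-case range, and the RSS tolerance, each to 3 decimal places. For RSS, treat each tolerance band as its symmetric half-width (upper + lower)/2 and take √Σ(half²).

Stack each dimension's contribution:
  +A: nom +20.800 → Σnom=20.800; wc +0.440/-0.440 → slack +0.440/-0.440; half-tol=0.440, Σhalf²=0.193600
  -B: nom -14.900 → Σnom=5.900; wc +0.330/-0.330 → slack +0.770/-0.770; half-tol=0.330, Σhalf²=0.302500
  +C: nom +28.200 → Σnom=34.100; wc +0.130/-0.420 → slack +0.900/-1.190; half-tol=0.275, Σhalf²=0.378125
  -D: nom -45.980 → Σnom=-11.880; wc +0.190/-0.363 → slack +1.090/-1.553; half-tol=0.276, Σhalf²=0.454577
  +E: nom +33.600 → Σnom=21.720; wc +0.435/-0.470 → slack +1.525/-2.023; half-tol=0.453, Σhalf²=0.659334
  +F: nom +35.100 → Σnom=56.820; wc +0.320/-0.320 → slack +1.845/-2.343; half-tol=0.320, Σhalf²=0.761734
  +G: nom +6.500 → Σnom=63.320; wc +0.310/-0.310 → slack +2.155/-2.653; half-tol=0.310, Σhalf²=0.857834
  -H: nom -38.700 → Σnom=24.620; wc +0.140/-0.400 → slack +2.295/-3.053; half-tol=0.270, Σhalf²=0.930733
Nominal = 24.620. Worst-case = [24.620 - 3.053, 24.620 + 2.295] = [21.567, 26.915]. RSS = √0.930733 = 0.965.

nominal=24.620 wc=[21.567,26.915] rss=0.965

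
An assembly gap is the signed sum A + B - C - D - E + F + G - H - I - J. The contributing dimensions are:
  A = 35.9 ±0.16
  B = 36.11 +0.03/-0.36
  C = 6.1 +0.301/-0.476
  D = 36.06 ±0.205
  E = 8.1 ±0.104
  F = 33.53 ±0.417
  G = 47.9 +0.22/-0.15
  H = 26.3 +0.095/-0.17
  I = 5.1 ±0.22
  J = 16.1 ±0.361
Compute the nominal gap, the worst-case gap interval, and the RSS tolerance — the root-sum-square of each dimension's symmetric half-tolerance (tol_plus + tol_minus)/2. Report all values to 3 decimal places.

Stack each dimension's contribution:
  +A: nom +35.900 → Σnom=35.900; wc +0.160/-0.160 → slack +0.160/-0.160; half-tol=0.160, Σhalf²=0.025600
  +B: nom +36.110 → Σnom=72.010; wc +0.030/-0.360 → slack +0.190/-0.520; half-tol=0.195, Σhalf²=0.063625
  -C: nom -6.100 → Σnom=65.910; wc +0.476/-0.301 → slack +0.666/-0.821; half-tol=0.388, Σhalf²=0.214557
  -D: nom -36.060 → Σnom=29.850; wc +0.205/-0.205 → slack +0.871/-1.026; half-tol=0.205, Σhalf²=0.256582
  -E: nom -8.100 → Σnom=21.750; wc +0.104/-0.104 → slack +0.975/-1.130; half-tol=0.104, Σhalf²=0.267398
  +F: nom +33.530 → Σnom=55.280; wc +0.417/-0.417 → slack +1.392/-1.547; half-tol=0.417, Σhalf²=0.441287
  +G: nom +47.900 → Σnom=103.180; wc +0.220/-0.150 → slack +1.612/-1.697; half-tol=0.185, Σhalf²=0.475512
  -H: nom -26.300 → Σnom=76.880; wc +0.170/-0.095 → slack +1.782/-1.792; half-tol=0.133, Σhalf²=0.493068
  -I: nom -5.100 → Σnom=71.780; wc +0.220/-0.220 → slack +2.002/-2.012; half-tol=0.220, Σhalf²=0.541468
  -J: nom -16.100 → Σnom=55.680; wc +0.361/-0.361 → slack +2.363/-2.373; half-tol=0.361, Σhalf²=0.671789
Nominal = 55.680. Worst-case = [55.680 - 2.373, 55.680 + 2.363] = [53.307, 58.043]. RSS = √0.671789 = 0.820.

nominal=55.680 wc=[53.307,58.043] rss=0.820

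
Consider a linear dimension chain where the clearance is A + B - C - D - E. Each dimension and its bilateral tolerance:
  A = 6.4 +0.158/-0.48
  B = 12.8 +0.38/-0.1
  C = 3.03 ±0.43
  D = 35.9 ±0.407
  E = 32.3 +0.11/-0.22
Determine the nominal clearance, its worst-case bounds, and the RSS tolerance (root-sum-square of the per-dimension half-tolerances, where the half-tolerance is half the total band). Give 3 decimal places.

Stack each dimension's contribution:
  +A: nom +6.400 → Σnom=6.400; wc +0.158/-0.480 → slack +0.158/-0.480; half-tol=0.319, Σhalf²=0.101761
  +B: nom +12.800 → Σnom=19.200; wc +0.380/-0.100 → slack +0.538/-0.580; half-tol=0.240, Σhalf²=0.159361
  -C: nom -3.030 → Σnom=16.170; wc +0.430/-0.430 → slack +0.968/-1.010; half-tol=0.430, Σhalf²=0.344261
  -D: nom -35.900 → Σnom=-19.730; wc +0.407/-0.407 → slack +1.375/-1.417; half-tol=0.407, Σhalf²=0.509910
  -E: nom -32.300 → Σnom=-52.030; wc +0.220/-0.110 → slack +1.595/-1.527; half-tol=0.165, Σhalf²=0.537135
Nominal = -52.030. Worst-case = [-52.030 - 1.527, -52.030 + 1.595] = [-53.557, -50.435]. RSS = √0.537135 = 0.733.

nominal=-52.030 wc=[-53.557,-50.435] rss=0.733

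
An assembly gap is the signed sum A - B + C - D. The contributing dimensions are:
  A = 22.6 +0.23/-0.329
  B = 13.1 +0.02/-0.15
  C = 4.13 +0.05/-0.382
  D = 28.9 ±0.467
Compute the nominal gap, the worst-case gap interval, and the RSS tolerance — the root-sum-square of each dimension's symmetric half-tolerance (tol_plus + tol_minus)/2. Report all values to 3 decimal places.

nominal=-15.270 wc=[-16.468,-14.373] rss=0.592

Stack each dimension's contribution:
  +A: nom +22.600 → Σnom=22.600; wc +0.230/-0.329 → slack +0.230/-0.329; half-tol=0.280, Σhalf²=0.078120
  -B: nom -13.100 → Σnom=9.500; wc +0.150/-0.020 → slack +0.380/-0.349; half-tol=0.085, Σhalf²=0.085345
  +C: nom +4.130 → Σnom=13.630; wc +0.050/-0.382 → slack +0.430/-0.731; half-tol=0.216, Σhalf²=0.132001
  -D: nom -28.900 → Σnom=-15.270; wc +0.467/-0.467 → slack +0.897/-1.198; half-tol=0.467, Σhalf²=0.350090
Nominal = -15.270. Worst-case = [-15.270 - 1.198, -15.270 + 0.897] = [-16.468, -14.373]. RSS = √0.350090 = 0.592.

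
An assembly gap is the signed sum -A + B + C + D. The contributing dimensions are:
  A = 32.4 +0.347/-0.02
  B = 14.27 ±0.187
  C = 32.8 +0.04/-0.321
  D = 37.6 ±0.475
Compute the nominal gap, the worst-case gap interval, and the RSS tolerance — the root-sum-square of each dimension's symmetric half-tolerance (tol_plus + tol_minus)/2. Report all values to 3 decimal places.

Stack each dimension's contribution:
  -A: nom -32.400 → Σnom=-32.400; wc +0.020/-0.347 → slack +0.020/-0.347; half-tol=0.183, Σhalf²=0.033672
  +B: nom +14.270 → Σnom=-18.130; wc +0.187/-0.187 → slack +0.207/-0.534; half-tol=0.187, Σhalf²=0.068641
  +C: nom +32.800 → Σnom=14.670; wc +0.040/-0.321 → slack +0.247/-0.855; half-tol=0.180, Σhalf²=0.101221
  +D: nom +37.600 → Σnom=52.270; wc +0.475/-0.475 → slack +0.722/-1.330; half-tol=0.475, Σhalf²=0.326846
Nominal = 52.270. Worst-case = [52.270 - 1.330, 52.270 + 0.722] = [50.940, 52.992]. RSS = √0.326846 = 0.572.

nominal=52.270 wc=[50.940,52.992] rss=0.572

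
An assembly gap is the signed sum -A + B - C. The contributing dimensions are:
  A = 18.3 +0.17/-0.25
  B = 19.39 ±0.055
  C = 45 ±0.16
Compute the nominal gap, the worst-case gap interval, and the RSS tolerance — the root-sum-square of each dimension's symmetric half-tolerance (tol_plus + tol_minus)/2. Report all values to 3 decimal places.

nominal=-43.910 wc=[-44.295,-43.445] rss=0.270

Stack each dimension's contribution:
  -A: nom -18.300 → Σnom=-18.300; wc +0.250/-0.170 → slack +0.250/-0.170; half-tol=0.210, Σhalf²=0.044100
  +B: nom +19.390 → Σnom=1.090; wc +0.055/-0.055 → slack +0.305/-0.225; half-tol=0.055, Σhalf²=0.047125
  -C: nom -45.000 → Σnom=-43.910; wc +0.160/-0.160 → slack +0.465/-0.385; half-tol=0.160, Σhalf²=0.072725
Nominal = -43.910. Worst-case = [-43.910 - 0.385, -43.910 + 0.465] = [-44.295, -43.445]. RSS = √0.072725 = 0.270.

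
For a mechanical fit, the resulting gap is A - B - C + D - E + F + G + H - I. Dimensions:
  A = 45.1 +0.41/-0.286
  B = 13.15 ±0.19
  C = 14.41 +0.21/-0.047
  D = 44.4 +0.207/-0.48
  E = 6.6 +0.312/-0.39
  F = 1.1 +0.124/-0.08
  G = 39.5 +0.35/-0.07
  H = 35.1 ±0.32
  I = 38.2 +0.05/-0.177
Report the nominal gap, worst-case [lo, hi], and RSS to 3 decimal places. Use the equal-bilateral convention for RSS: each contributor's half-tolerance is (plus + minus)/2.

nominal=92.840 wc=[90.842,95.055] rss=0.765

Stack each dimension's contribution:
  +A: nom +45.100 → Σnom=45.100; wc +0.410/-0.286 → slack +0.410/-0.286; half-tol=0.348, Σhalf²=0.121104
  -B: nom -13.150 → Σnom=31.950; wc +0.190/-0.190 → slack +0.600/-0.476; half-tol=0.190, Σhalf²=0.157204
  -C: nom -14.410 → Σnom=17.540; wc +0.047/-0.210 → slack +0.647/-0.686; half-tol=0.129, Σhalf²=0.173716
  +D: nom +44.400 → Σnom=61.940; wc +0.207/-0.480 → slack +0.854/-1.166; half-tol=0.343, Σhalf²=0.291708
  -E: nom -6.600 → Σnom=55.340; wc +0.390/-0.312 → slack +1.244/-1.478; half-tol=0.351, Σhalf²=0.414909
  +F: nom +1.100 → Σnom=56.440; wc +0.124/-0.080 → slack +1.368/-1.558; half-tol=0.102, Σhalf²=0.425314
  +G: nom +39.500 → Σnom=95.940; wc +0.350/-0.070 → slack +1.718/-1.628; half-tol=0.210, Σhalf²=0.469413
  +H: nom +35.100 → Σnom=131.040; wc +0.320/-0.320 → slack +2.038/-1.948; half-tol=0.320, Σhalf²=0.571813
  -I: nom -38.200 → Σnom=92.840; wc +0.177/-0.050 → slack +2.215/-1.998; half-tol=0.113, Σhalf²=0.584696
Nominal = 92.840. Worst-case = [92.840 - 1.998, 92.840 + 2.215] = [90.842, 95.055]. RSS = √0.584696 = 0.765.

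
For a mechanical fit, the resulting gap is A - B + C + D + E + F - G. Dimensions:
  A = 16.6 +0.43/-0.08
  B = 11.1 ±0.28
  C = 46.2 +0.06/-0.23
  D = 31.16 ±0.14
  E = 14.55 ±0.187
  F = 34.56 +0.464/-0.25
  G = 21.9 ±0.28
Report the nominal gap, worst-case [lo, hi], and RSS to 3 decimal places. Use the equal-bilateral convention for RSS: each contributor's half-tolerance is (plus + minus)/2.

nominal=110.070 wc=[108.623,111.911] rss=0.652

Stack each dimension's contribution:
  +A: nom +16.600 → Σnom=16.600; wc +0.430/-0.080 → slack +0.430/-0.080; half-tol=0.255, Σhalf²=0.065025
  -B: nom -11.100 → Σnom=5.500; wc +0.280/-0.280 → slack +0.710/-0.360; half-tol=0.280, Σhalf²=0.143425
  +C: nom +46.200 → Σnom=51.700; wc +0.060/-0.230 → slack +0.770/-0.590; half-tol=0.145, Σhalf²=0.164450
  +D: nom +31.160 → Σnom=82.860; wc +0.140/-0.140 → slack +0.910/-0.730; half-tol=0.140, Σhalf²=0.184050
  +E: nom +14.550 → Σnom=97.410; wc +0.187/-0.187 → slack +1.097/-0.917; half-tol=0.187, Σhalf²=0.219019
  +F: nom +34.560 → Σnom=131.970; wc +0.464/-0.250 → slack +1.561/-1.167; half-tol=0.357, Σhalf²=0.346468
  -G: nom -21.900 → Σnom=110.070; wc +0.280/-0.280 → slack +1.841/-1.447; half-tol=0.280, Σhalf²=0.424868
Nominal = 110.070. Worst-case = [110.070 - 1.447, 110.070 + 1.841] = [108.623, 111.911]. RSS = √0.424868 = 0.652.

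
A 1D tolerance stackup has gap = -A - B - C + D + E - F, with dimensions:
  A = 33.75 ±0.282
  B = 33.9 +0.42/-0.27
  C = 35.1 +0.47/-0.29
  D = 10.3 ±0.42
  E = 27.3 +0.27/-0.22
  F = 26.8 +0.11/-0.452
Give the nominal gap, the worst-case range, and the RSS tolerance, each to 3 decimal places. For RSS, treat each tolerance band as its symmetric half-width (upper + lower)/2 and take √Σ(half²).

Stack each dimension's contribution:
  -A: nom -33.750 → Σnom=-33.750; wc +0.282/-0.282 → slack +0.282/-0.282; half-tol=0.282, Σhalf²=0.079524
  -B: nom -33.900 → Σnom=-67.650; wc +0.270/-0.420 → slack +0.552/-0.702; half-tol=0.345, Σhalf²=0.198549
  -C: nom -35.100 → Σnom=-102.750; wc +0.290/-0.470 → slack +0.842/-1.172; half-tol=0.380, Σhalf²=0.342949
  +D: nom +10.300 → Σnom=-92.450; wc +0.420/-0.420 → slack +1.262/-1.592; half-tol=0.420, Σhalf²=0.519349
  +E: nom +27.300 → Σnom=-65.150; wc +0.270/-0.220 → slack +1.532/-1.812; half-tol=0.245, Σhalf²=0.579374
  -F: nom -26.800 → Σnom=-91.950; wc +0.452/-0.110 → slack +1.984/-1.922; half-tol=0.281, Σhalf²=0.658335
Nominal = -91.950. Worst-case = [-91.950 - 1.922, -91.950 + 1.984] = [-93.872, -89.966]. RSS = √0.658335 = 0.811.

nominal=-91.950 wc=[-93.872,-89.966] rss=0.811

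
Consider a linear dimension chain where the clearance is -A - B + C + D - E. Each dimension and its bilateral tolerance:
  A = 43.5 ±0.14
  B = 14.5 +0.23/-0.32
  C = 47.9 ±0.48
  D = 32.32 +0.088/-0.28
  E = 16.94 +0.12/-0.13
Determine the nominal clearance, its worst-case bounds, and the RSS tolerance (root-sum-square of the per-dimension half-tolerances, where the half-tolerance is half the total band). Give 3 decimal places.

nominal=5.280 wc=[4.030,6.438] rss=0.612

Stack each dimension's contribution:
  -A: nom -43.500 → Σnom=-43.500; wc +0.140/-0.140 → slack +0.140/-0.140; half-tol=0.140, Σhalf²=0.019600
  -B: nom -14.500 → Σnom=-58.000; wc +0.320/-0.230 → slack +0.460/-0.370; half-tol=0.275, Σhalf²=0.095225
  +C: nom +47.900 → Σnom=-10.100; wc +0.480/-0.480 → slack +0.940/-0.850; half-tol=0.480, Σhalf²=0.325625
  +D: nom +32.320 → Σnom=22.220; wc +0.088/-0.280 → slack +1.028/-1.130; half-tol=0.184, Σhalf²=0.359481
  -E: nom -16.940 → Σnom=5.280; wc +0.130/-0.120 → slack +1.158/-1.250; half-tol=0.125, Σhalf²=0.375106
Nominal = 5.280. Worst-case = [5.280 - 1.250, 5.280 + 1.158] = [4.030, 6.438]. RSS = √0.375106 = 0.612.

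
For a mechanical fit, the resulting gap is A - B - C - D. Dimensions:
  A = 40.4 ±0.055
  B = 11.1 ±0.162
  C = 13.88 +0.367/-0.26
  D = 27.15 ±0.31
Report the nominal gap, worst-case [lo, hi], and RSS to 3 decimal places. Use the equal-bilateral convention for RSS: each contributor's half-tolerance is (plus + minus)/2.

Stack each dimension's contribution:
  +A: nom +40.400 → Σnom=40.400; wc +0.055/-0.055 → slack +0.055/-0.055; half-tol=0.055, Σhalf²=0.003025
  -B: nom -11.100 → Σnom=29.300; wc +0.162/-0.162 → slack +0.217/-0.217; half-tol=0.162, Σhalf²=0.029269
  -C: nom -13.880 → Σnom=15.420; wc +0.260/-0.367 → slack +0.477/-0.584; half-tol=0.314, Σhalf²=0.127551
  -D: nom -27.150 → Σnom=-11.730; wc +0.310/-0.310 → slack +0.787/-0.894; half-tol=0.310, Σhalf²=0.223651
Nominal = -11.730. Worst-case = [-11.730 - 0.894, -11.730 + 0.787] = [-12.624, -10.943]. RSS = √0.223651 = 0.473.

nominal=-11.730 wc=[-12.624,-10.943] rss=0.473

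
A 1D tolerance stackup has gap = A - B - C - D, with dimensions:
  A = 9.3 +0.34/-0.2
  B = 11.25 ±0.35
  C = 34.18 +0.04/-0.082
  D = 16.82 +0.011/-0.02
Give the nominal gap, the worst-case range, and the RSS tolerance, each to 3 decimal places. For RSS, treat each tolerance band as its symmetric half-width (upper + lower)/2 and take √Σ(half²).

nominal=-52.950 wc=[-53.551,-52.158] rss=0.446

Stack each dimension's contribution:
  +A: nom +9.300 → Σnom=9.300; wc +0.340/-0.200 → slack +0.340/-0.200; half-tol=0.270, Σhalf²=0.072900
  -B: nom -11.250 → Σnom=-1.950; wc +0.350/-0.350 → slack +0.690/-0.550; half-tol=0.350, Σhalf²=0.195400
  -C: nom -34.180 → Σnom=-36.130; wc +0.082/-0.040 → slack +0.772/-0.590; half-tol=0.061, Σhalf²=0.199121
  -D: nom -16.820 → Σnom=-52.950; wc +0.020/-0.011 → slack +0.792/-0.601; half-tol=0.015, Σhalf²=0.199361
Nominal = -52.950. Worst-case = [-52.950 - 0.601, -52.950 + 0.792] = [-53.551, -52.158]. RSS = √0.199361 = 0.446.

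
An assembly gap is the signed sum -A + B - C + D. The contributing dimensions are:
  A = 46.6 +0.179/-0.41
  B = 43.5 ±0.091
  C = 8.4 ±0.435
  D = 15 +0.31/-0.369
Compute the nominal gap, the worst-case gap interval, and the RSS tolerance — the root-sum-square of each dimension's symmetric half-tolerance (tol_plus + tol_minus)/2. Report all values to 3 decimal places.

nominal=3.500 wc=[2.426,4.746] rss=0.632

Stack each dimension's contribution:
  -A: nom -46.600 → Σnom=-46.600; wc +0.410/-0.179 → slack +0.410/-0.179; half-tol=0.294, Σhalf²=0.086730
  +B: nom +43.500 → Σnom=-3.100; wc +0.091/-0.091 → slack +0.501/-0.270; half-tol=0.091, Σhalf²=0.095011
  -C: nom -8.400 → Σnom=-11.500; wc +0.435/-0.435 → slack +0.936/-0.705; half-tol=0.435, Σhalf²=0.284236
  +D: nom +15.000 → Σnom=3.500; wc +0.310/-0.369 → slack +1.246/-1.074; half-tol=0.340, Σhalf²=0.399496
Nominal = 3.500. Worst-case = [3.500 - 1.074, 3.500 + 1.246] = [2.426, 4.746]. RSS = √0.399496 = 0.632.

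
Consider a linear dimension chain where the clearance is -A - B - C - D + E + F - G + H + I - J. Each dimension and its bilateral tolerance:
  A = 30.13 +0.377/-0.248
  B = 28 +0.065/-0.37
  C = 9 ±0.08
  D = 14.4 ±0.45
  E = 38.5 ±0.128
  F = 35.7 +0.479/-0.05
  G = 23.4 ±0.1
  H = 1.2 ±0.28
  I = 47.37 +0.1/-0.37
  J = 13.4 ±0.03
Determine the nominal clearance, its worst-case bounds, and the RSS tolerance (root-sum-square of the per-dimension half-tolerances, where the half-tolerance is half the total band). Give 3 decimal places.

nominal=4.440 wc=[2.510,6.705] rss=0.765

Stack each dimension's contribution:
  -A: nom -30.130 → Σnom=-30.130; wc +0.248/-0.377 → slack +0.248/-0.377; half-tol=0.312, Σhalf²=0.097656
  -B: nom -28.000 → Σnom=-58.130; wc +0.370/-0.065 → slack +0.618/-0.442; half-tol=0.217, Σhalf²=0.144962
  -C: nom -9.000 → Σnom=-67.130; wc +0.080/-0.080 → slack +0.698/-0.522; half-tol=0.080, Σhalf²=0.151362
  -D: nom -14.400 → Σnom=-81.530; wc +0.450/-0.450 → slack +1.148/-0.972; half-tol=0.450, Σhalf²=0.353862
  +E: nom +38.500 → Σnom=-43.030; wc +0.128/-0.128 → slack +1.276/-1.100; half-tol=0.128, Σhalf²=0.370246
  +F: nom +35.700 → Σnom=-7.330; wc +0.479/-0.050 → slack +1.755/-1.150; half-tol=0.265, Σhalf²=0.440207
  -G: nom -23.400 → Σnom=-30.730; wc +0.100/-0.100 → slack +1.855/-1.250; half-tol=0.100, Σhalf²=0.450207
  +H: nom +1.200 → Σnom=-29.530; wc +0.280/-0.280 → slack +2.135/-1.530; half-tol=0.280, Σhalf²=0.528607
  +I: nom +47.370 → Σnom=17.840; wc +0.100/-0.370 → slack +2.235/-1.900; half-tol=0.235, Σhalf²=0.583832
  -J: nom -13.400 → Σnom=4.440; wc +0.030/-0.030 → slack +2.265/-1.930; half-tol=0.030, Σhalf²=0.584732
Nominal = 4.440. Worst-case = [4.440 - 1.930, 4.440 + 2.265] = [2.510, 6.705]. RSS = √0.584732 = 0.765.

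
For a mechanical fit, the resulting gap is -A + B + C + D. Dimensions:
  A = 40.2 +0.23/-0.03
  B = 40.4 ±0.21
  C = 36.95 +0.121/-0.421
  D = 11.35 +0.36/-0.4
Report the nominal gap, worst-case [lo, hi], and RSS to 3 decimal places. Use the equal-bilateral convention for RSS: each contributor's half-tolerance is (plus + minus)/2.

Stack each dimension's contribution:
  -A: nom -40.200 → Σnom=-40.200; wc +0.030/-0.230 → slack +0.030/-0.230; half-tol=0.130, Σhalf²=0.016900
  +B: nom +40.400 → Σnom=0.200; wc +0.210/-0.210 → slack +0.240/-0.440; half-tol=0.210, Σhalf²=0.061000
  +C: nom +36.950 → Σnom=37.150; wc +0.121/-0.421 → slack +0.361/-0.861; half-tol=0.271, Σhalf²=0.134441
  +D: nom +11.350 → Σnom=48.500; wc +0.360/-0.400 → slack +0.721/-1.261; half-tol=0.380, Σhalf²=0.278841
Nominal = 48.500. Worst-case = [48.500 - 1.261, 48.500 + 0.721] = [47.239, 49.221]. RSS = √0.278841 = 0.528.

nominal=48.500 wc=[47.239,49.221] rss=0.528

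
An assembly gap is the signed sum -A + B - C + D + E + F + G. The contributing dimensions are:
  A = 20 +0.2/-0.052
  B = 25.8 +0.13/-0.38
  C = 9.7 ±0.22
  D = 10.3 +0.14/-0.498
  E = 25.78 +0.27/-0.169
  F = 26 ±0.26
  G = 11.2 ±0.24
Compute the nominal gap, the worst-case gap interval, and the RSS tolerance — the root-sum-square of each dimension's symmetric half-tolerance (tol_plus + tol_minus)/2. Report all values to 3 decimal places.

Stack each dimension's contribution:
  -A: nom -20.000 → Σnom=-20.000; wc +0.052/-0.200 → slack +0.052/-0.200; half-tol=0.126, Σhalf²=0.015876
  +B: nom +25.800 → Σnom=5.800; wc +0.130/-0.380 → slack +0.182/-0.580; half-tol=0.255, Σhalf²=0.080901
  -C: nom -9.700 → Σnom=-3.900; wc +0.220/-0.220 → slack +0.402/-0.800; half-tol=0.220, Σhalf²=0.129301
  +D: nom +10.300 → Σnom=6.400; wc +0.140/-0.498 → slack +0.542/-1.298; half-tol=0.319, Σhalf²=0.231062
  +E: nom +25.780 → Σnom=32.180; wc +0.270/-0.169 → slack +0.812/-1.467; half-tol=0.220, Σhalf²=0.279242
  +F: nom +26.000 → Σnom=58.180; wc +0.260/-0.260 → slack +1.072/-1.727; half-tol=0.260, Σhalf²=0.346842
  +G: nom +11.200 → Σnom=69.380; wc +0.240/-0.240 → slack +1.312/-1.967; half-tol=0.240, Σhalf²=0.404442
Nominal = 69.380. Worst-case = [69.380 - 1.967, 69.380 + 1.312] = [67.413, 70.692]. RSS = √0.404442 = 0.636.

nominal=69.380 wc=[67.413,70.692] rss=0.636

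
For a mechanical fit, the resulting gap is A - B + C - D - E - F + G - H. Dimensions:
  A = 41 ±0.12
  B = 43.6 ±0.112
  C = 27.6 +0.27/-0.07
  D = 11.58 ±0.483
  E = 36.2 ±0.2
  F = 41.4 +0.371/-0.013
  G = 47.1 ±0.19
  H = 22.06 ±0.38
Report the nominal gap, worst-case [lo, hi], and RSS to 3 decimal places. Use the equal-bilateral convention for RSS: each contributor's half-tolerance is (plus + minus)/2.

nominal=-39.140 wc=[-41.066,-37.372] rss=0.739

Stack each dimension's contribution:
  +A: nom +41.000 → Σnom=41.000; wc +0.120/-0.120 → slack +0.120/-0.120; half-tol=0.120, Σhalf²=0.014400
  -B: nom -43.600 → Σnom=-2.600; wc +0.112/-0.112 → slack +0.232/-0.232; half-tol=0.112, Σhalf²=0.026944
  +C: nom +27.600 → Σnom=25.000; wc +0.270/-0.070 → slack +0.502/-0.302; half-tol=0.170, Σhalf²=0.055844
  -D: nom -11.580 → Σnom=13.420; wc +0.483/-0.483 → slack +0.985/-0.785; half-tol=0.483, Σhalf²=0.289133
  -E: nom -36.200 → Σnom=-22.780; wc +0.200/-0.200 → slack +1.185/-0.985; half-tol=0.200, Σhalf²=0.329133
  -F: nom -41.400 → Σnom=-64.180; wc +0.013/-0.371 → slack +1.198/-1.356; half-tol=0.192, Σhalf²=0.365997
  +G: nom +47.100 → Σnom=-17.080; wc +0.190/-0.190 → slack +1.388/-1.546; half-tol=0.190, Σhalf²=0.402097
  -H: nom -22.060 → Σnom=-39.140; wc +0.380/-0.380 → slack +1.768/-1.926; half-tol=0.380, Σhalf²=0.546497
Nominal = -39.140. Worst-case = [-39.140 - 1.926, -39.140 + 1.768] = [-41.066, -37.372]. RSS = √0.546497 = 0.739.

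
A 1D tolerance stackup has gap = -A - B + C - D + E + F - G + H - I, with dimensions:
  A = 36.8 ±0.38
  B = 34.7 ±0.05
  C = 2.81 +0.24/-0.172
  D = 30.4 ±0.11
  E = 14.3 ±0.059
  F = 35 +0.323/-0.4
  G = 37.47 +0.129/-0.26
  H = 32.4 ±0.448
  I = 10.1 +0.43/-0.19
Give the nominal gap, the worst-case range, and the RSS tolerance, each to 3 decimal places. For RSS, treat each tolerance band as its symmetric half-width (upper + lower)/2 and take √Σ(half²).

Stack each dimension's contribution:
  -A: nom -36.800 → Σnom=-36.800; wc +0.380/-0.380 → slack +0.380/-0.380; half-tol=0.380, Σhalf²=0.144400
  -B: nom -34.700 → Σnom=-71.500; wc +0.050/-0.050 → slack +0.430/-0.430; half-tol=0.050, Σhalf²=0.146900
  +C: nom +2.810 → Σnom=-68.690; wc +0.240/-0.172 → slack +0.670/-0.602; half-tol=0.206, Σhalf²=0.189336
  -D: nom -30.400 → Σnom=-99.090; wc +0.110/-0.110 → slack +0.780/-0.712; half-tol=0.110, Σhalf²=0.201436
  +E: nom +14.300 → Σnom=-84.790; wc +0.059/-0.059 → slack +0.839/-0.771; half-tol=0.059, Σhalf²=0.204917
  +F: nom +35.000 → Σnom=-49.790; wc +0.323/-0.400 → slack +1.162/-1.171; half-tol=0.362, Σhalf²=0.335599
  -G: nom -37.470 → Σnom=-87.260; wc +0.260/-0.129 → slack +1.422/-1.300; half-tol=0.195, Σhalf²=0.373430
  +H: nom +32.400 → Σnom=-54.860; wc +0.448/-0.448 → slack +1.870/-1.748; half-tol=0.448, Σhalf²=0.574134
  -I: nom -10.100 → Σnom=-64.960; wc +0.190/-0.430 → slack +2.060/-2.178; half-tol=0.310, Σhalf²=0.670234
Nominal = -64.960. Worst-case = [-64.960 - 2.178, -64.960 + 2.060] = [-67.138, -62.900]. RSS = √0.670234 = 0.819.

nominal=-64.960 wc=[-67.138,-62.900] rss=0.819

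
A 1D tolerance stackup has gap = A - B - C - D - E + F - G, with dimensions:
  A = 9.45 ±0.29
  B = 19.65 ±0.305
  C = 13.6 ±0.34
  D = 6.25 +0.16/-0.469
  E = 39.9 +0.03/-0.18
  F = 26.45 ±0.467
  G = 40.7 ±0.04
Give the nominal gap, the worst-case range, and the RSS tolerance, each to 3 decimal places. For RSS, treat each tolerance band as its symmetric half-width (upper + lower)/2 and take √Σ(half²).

nominal=-84.200 wc=[-85.832,-82.109] rss=0.789

Stack each dimension's contribution:
  +A: nom +9.450 → Σnom=9.450; wc +0.290/-0.290 → slack +0.290/-0.290; half-tol=0.290, Σhalf²=0.084100
  -B: nom -19.650 → Σnom=-10.200; wc +0.305/-0.305 → slack +0.595/-0.595; half-tol=0.305, Σhalf²=0.177125
  -C: nom -13.600 → Σnom=-23.800; wc +0.340/-0.340 → slack +0.935/-0.935; half-tol=0.340, Σhalf²=0.292725
  -D: nom -6.250 → Σnom=-30.050; wc +0.469/-0.160 → slack +1.404/-1.095; half-tol=0.315, Σhalf²=0.391635
  -E: nom -39.900 → Σnom=-69.950; wc +0.180/-0.030 → slack +1.584/-1.125; half-tol=0.105, Σhalf²=0.402660
  +F: nom +26.450 → Σnom=-43.500; wc +0.467/-0.467 → slack +2.051/-1.592; half-tol=0.467, Σhalf²=0.620749
  -G: nom -40.700 → Σnom=-84.200; wc +0.040/-0.040 → slack +2.091/-1.632; half-tol=0.040, Σhalf²=0.622349
Nominal = -84.200. Worst-case = [-84.200 - 1.632, -84.200 + 2.091] = [-85.832, -82.109]. RSS = √0.622349 = 0.789.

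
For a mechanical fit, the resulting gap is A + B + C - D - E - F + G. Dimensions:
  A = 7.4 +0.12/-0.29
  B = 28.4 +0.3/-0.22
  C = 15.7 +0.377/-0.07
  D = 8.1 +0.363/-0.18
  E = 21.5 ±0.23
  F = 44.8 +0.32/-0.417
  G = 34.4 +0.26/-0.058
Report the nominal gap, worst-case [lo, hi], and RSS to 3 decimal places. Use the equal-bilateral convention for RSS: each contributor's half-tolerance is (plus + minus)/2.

Stack each dimension's contribution:
  +A: nom +7.400 → Σnom=7.400; wc +0.120/-0.290 → slack +0.120/-0.290; half-tol=0.205, Σhalf²=0.042025
  +B: nom +28.400 → Σnom=35.800; wc +0.300/-0.220 → slack +0.420/-0.510; half-tol=0.260, Σhalf²=0.109625
  +C: nom +15.700 → Σnom=51.500; wc +0.377/-0.070 → slack +0.797/-0.580; half-tol=0.224, Σhalf²=0.159577
  -D: nom -8.100 → Σnom=43.400; wc +0.180/-0.363 → slack +0.977/-0.943; half-tol=0.271, Σhalf²=0.233289
  -E: nom -21.500 → Σnom=21.900; wc +0.230/-0.230 → slack +1.207/-1.173; half-tol=0.230, Σhalf²=0.286189
  -F: nom -44.800 → Σnom=-22.900; wc +0.417/-0.320 → slack +1.624/-1.493; half-tol=0.368, Σhalf²=0.421982
  +G: nom +34.400 → Σnom=11.500; wc +0.260/-0.058 → slack +1.884/-1.551; half-tol=0.159, Σhalf²=0.447263
Nominal = 11.500. Worst-case = [11.500 - 1.551, 11.500 + 1.884] = [9.949, 13.384]. RSS = √0.447263 = 0.669.

nominal=11.500 wc=[9.949,13.384] rss=0.669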